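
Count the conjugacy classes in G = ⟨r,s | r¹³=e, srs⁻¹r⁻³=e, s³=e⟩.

The conjugacy classes (representative and size) are:
  [e] (size 1), [r] (size 3), [r⁵] (size 3), [r¹⁰] (size 3), [r⁸] (size 3), [r¹⁰s] (size 13), [r⁷s²] (size 13).
Class equation: 1 + 3 + 3 + 3 + 3 + 13 + 13 = 39 = |G|. So G has 7 conjugacy classes.

Answer: 7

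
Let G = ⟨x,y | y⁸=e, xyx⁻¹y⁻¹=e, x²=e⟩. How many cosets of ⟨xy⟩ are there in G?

First find ord(xy) by computing successive powers:
  (xy)¹ = xy, (xy)² = y², (xy)³ = xy³, (xy)⁴ = y⁴, (xy)⁵ = xy⁵, (xy)⁶ = y⁶, (xy)⁷ = xy⁷, (xy)⁸ = e.
So |⟨xy⟩| = ord(xy) = 8. With |G| = 16, by Lagrange [G : ⟨xy⟩] = 16/8 = 2.

Answer: 2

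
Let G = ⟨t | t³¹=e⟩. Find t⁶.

Compute successive powers of t, reducing at each step:
  t²: t · t = t²
  t³: (t²) · t = t³
  t⁴: (t³) · t = t⁴
  t⁵: (t⁴) · t = t⁵
  t⁶: (t⁵) · t = t⁶

Answer: t⁶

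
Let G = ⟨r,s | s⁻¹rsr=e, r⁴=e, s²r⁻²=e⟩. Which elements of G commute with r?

⟨r⟩ ⊆ C_G(r) since powers of r commute with r; so |C_G(r)| ≥ |⟨r⟩| = 4.
By orbit–stabilizer, |C_G(r)| = |G| / |conj. class of r| = 8 / 2 = 4.
The 4 elements commuting with r are {e, r, r², r³}.

Answer: {e, r, r², r³}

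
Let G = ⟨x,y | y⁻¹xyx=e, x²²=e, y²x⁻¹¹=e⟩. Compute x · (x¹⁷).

Compute x · (x¹⁷) by multiplying left to right and reducing via the relations at each step:
  x · x¹⁷ = x¹⁸

Answer: x¹⁸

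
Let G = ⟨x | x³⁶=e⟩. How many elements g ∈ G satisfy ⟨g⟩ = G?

G is cyclic of order 36. An element generates G iff its order is 36, and a cyclic group of order 36 has exactly φ(36) = 12 such elements.

Answer: 12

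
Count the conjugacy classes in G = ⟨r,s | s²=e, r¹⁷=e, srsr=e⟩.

The conjugacy classes (representative and size) are:
  [e] (size 1), [r¹⁶] (size 2), [r²] (size 2), [r³] (size 2), [r¹³] (size 2), [r¹²] (size 2), [r⁶] (size 2), [r¹⁰] (size 2), [r⁹] (size 2), [r⁷s] (size 17).
Class equation: 1 + 2 + 2 + 2 + 2 + 2 + 2 + 2 + 2 + 17 = 34 = |G|. So G has 10 conjugacy classes.

Answer: 10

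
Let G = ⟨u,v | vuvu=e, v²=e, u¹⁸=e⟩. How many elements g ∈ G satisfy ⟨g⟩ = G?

⟨g⟩ = G would require ord(g) = |G| = 36, but the maximum element order in G is 18 < 36. So G is not cyclic and no single element generates it: the count is 0.

Answer: 0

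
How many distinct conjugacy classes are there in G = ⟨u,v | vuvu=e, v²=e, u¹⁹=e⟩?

The conjugacy classes (representative and size) are:
  [e] (size 1), [u¹⁸] (size 2), [u²] (size 2), [u¹⁶] (size 2), [u⁴] (size 2), [u¹⁴] (size 2), [u¹³] (size 2), [u¹²] (size 2), [u⁸] (size 2), [u⁹] (size 2), [v] (size 19).
Class equation: 1 + 2 + 2 + 2 + 2 + 2 + 2 + 2 + 2 + 2 + 19 = 38 = |G|. So G has 11 conjugacy classes.

Answer: 11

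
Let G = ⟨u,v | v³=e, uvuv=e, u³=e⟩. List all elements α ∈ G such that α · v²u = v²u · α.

⟨v²u⟩ ⊆ C_G(v²u) since powers of v²u commute with v²u; so |C_G(v²u)| ≥ |⟨v²u⟩| = 3.
By orbit–stabilizer, |C_G(v²u)| = |G| / |conj. class of v²u| = 12 / 4 = 3.
The 3 elements commuting with v²u are {e, u²v, v²u}.

Answer: {e, u²v, v²u}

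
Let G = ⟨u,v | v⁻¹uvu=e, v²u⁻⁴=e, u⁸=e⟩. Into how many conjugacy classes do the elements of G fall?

The conjugacy classes (representative and size) are:
  [e] (size 1), [u⁷] (size 2), [u⁶] (size 2), [u³] (size 2), [u⁴] (size 1), [u²v⁻¹] (size 4), [u³v⁻¹] (size 4).
Class equation: 1 + 2 + 2 + 2 + 1 + 4 + 4 = 16 = |G|. So G has 7 conjugacy classes.

Answer: 7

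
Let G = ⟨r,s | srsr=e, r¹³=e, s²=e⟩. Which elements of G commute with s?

⟨s⟩ ⊆ C_G(s) since powers of s commute with s; so |C_G(s)| ≥ |⟨s⟩| = 2.
By orbit–stabilizer, |C_G(s)| = |G| / |conj. class of s| = 26 / 13 = 2.
The 2 elements commuting with s are {e, s}.

Answer: {e, s}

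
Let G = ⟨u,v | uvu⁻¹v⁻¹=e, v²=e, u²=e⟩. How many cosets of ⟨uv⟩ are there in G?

First find ord(uv) by computing successive powers:
  (uv)¹ = uv, (uv)² = e.
So |⟨uv⟩| = ord(uv) = 2. With |G| = 4, by Lagrange [G : ⟨uv⟩] = 4/2 = 2.

Answer: 2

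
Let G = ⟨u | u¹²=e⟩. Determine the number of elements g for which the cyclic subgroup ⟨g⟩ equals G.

G is cyclic of order 12. An element generates G iff its order is 12, and a cyclic group of order 12 has exactly φ(12) = 4 such elements.

Answer: 4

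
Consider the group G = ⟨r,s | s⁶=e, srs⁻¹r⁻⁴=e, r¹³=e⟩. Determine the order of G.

Enumerate words in the generators, reducing via the relations: the distinct elements are
  {e, r, s, rs, r², r³, r⁴, r⁵, r⁶, r⁷, r⁸, r⁹, s², s³, s⁴, s⁵, rs², rs³, rs⁴, rs⁵, r²s, r³s, r¹², r¹¹, r¹⁰, r⁴s, r⁵s, r⁶s, r⁷s, r⁸s, r⁹s, r²s², r²s³, r²s⁴, r²s⁵, r³s², r³s³, r³s⁴, r³s⁵, r¹²s, r¹¹s, r¹⁰s, r⁴s², r⁴s³, r⁴s⁴, r⁴s⁵, r⁵s², r⁵s³, r⁵s⁴, r⁵s⁵, r⁶s², r⁶s³, r⁶s⁴, r⁶s⁵, r⁷s², r⁷s³, r⁷s⁴, r⁷s⁵, r⁸s², r⁸s³, r⁸s⁴, r⁸s⁵, r⁹s², r⁹s³, r⁹s⁴, r⁹s⁵, r¹²s², r¹²s³, r¹²s⁴, r¹²s⁵, r¹¹s², r¹¹s³, r¹¹s⁴, r¹¹s⁵, r¹⁰s², r¹⁰s³, r¹⁰s⁴, r¹⁰s⁵}.
No further products give new elements, so |G| = 78.

Answer: 78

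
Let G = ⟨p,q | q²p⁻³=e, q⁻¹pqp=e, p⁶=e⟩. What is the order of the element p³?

Compute successive powers until reaching e:
  (p³)¹ = p³, (p³)² = e.
The smallest positive k with (p³)ᵏ = e is 2.

Answer: 2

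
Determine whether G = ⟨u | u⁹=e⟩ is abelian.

G has a single generator, so G is cyclic and hence abelian.

Answer: Yes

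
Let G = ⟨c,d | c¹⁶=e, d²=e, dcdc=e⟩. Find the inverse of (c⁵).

The order of (c⁵) is 16 (smallest k with (c⁵)ᵏ = e), so (c⁵)⁻¹ = (c⁵)¹⁵ = c¹¹.
Check: (c⁵) · (c¹¹) → (c⁵) · c¹¹ = e, giving e as required.

Answer: c¹¹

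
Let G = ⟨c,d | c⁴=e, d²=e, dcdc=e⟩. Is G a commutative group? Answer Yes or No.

c·d = cd but d·c = c³d, so c·d ≠ d·c and G is not abelian.

Answer: No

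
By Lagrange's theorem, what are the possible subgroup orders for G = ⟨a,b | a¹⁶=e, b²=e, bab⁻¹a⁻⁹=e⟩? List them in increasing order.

|G| = 32 = 2⁵. By Lagrange's theorem the order of any subgroup divides 32; the divisors of 32 are 1, 2, 4, 8, 16, 32.

Answer: 1, 2, 4, 8, 16, 32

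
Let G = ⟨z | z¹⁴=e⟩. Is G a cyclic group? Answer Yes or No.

|G| = 14. The element z has order 14 (its powers give 14 distinct elements), so ⟨z⟩ = G and G is cyclic.

Answer: Yes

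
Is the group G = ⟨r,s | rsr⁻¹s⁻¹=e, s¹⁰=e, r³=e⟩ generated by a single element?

|G| = 30. The element rs has order 30 (its powers give 30 distinct elements), so ⟨rs⟩ = G and G is cyclic.

Answer: Yes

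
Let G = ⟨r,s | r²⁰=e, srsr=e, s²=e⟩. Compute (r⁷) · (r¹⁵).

Compute (r⁷) · (r¹⁵) by multiplying left to right and reducing via the relations at each step:
  (r⁷) · r¹⁵ = r²

Answer: r²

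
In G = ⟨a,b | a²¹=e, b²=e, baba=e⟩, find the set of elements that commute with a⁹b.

⟨a⁹b⟩ ⊆ C_G(a⁹b) since powers of a⁹b commute with a⁹b; so |C_G(a⁹b)| ≥ |⟨a⁹b⟩| = 2.
By orbit–stabilizer, |C_G(a⁹b)| = |G| / |conj. class of a⁹b| = 42 / 21 = 2.
The 2 elements commuting with a⁹b are {e, a⁹b}.

Answer: {e, a⁹b}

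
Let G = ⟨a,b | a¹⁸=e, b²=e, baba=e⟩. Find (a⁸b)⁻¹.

The order of (a⁸b) is 2 (smallest k with (a⁸b)ᵏ = e), so (a⁸b)⁻¹ = (a⁸b)¹ = a⁸b.
Check: (a⁸b) · (a⁸b) → (a⁸b) · a⁸ = b;   b · b = e, giving e as required.

Answer: a⁸b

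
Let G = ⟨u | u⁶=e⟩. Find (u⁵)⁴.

Compute successive powers of (u⁵), reducing at each step:
  (u⁵)²: (u⁵) · u⁵ = u⁴
  (u⁵)³: (u⁴) · u⁵ = u³
  (u⁵)⁴: (u³) · u⁵ = u²

Answer: u²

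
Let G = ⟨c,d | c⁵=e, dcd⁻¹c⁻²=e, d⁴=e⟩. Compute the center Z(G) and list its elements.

An element z ∈ Z(G) iff z commutes with every generator.
For example e is central: e·c = c = c·e; e·d = d = d·e.
Whereas c ∉ Z(G) since c·d = cd ≠ c²d = d·c.
Checking each of the 20 elements this way gives Z(G) = {e}, of order 1.

Answer: {e}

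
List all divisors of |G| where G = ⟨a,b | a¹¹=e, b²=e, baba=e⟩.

|G| = 22 = 2 · 11. By Lagrange's theorem the order of any subgroup divides 22; the divisors of 22 are 1, 2, 11, 22.

Answer: 1, 2, 11, 22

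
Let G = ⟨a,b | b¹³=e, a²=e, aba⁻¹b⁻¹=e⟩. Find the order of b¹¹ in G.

Compute successive powers until reaching e:
  (b¹¹)¹ = b¹¹, (b¹¹)² = b⁹, (b¹¹)³ = b⁷, (b¹¹)⁴ = b⁵, (b¹¹)⁵ = b³, (b¹¹)⁶ = b, (b¹¹)⁷ = b¹², (b¹¹)⁸ = b¹⁰, (b¹¹)⁹ = b⁸, (b¹¹)¹⁰ = b⁶, (b¹¹)¹¹ = b⁴, (b¹¹)¹² = b², (b¹¹)¹³ = e.
The smallest positive k with (b¹¹)ᵏ = e is 13.

Answer: 13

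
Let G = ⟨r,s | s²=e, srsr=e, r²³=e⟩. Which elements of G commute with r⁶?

⟨r⁶⟩ ⊆ C_G(r⁶) since powers of r⁶ commute with r⁶; so |C_G(r⁶)| ≥ |⟨r⁶⟩| = 23.
By orbit–stabilizer, |C_G(r⁶)| = |G| / |conj. class of r⁶| = 46 / 2 = 23.
The 23 elements commuting with r⁶ are {e, r, r², r³, r⁴, r⁵, r⁶, r⁷, r⁸, r⁹, r¹⁰, r¹¹, r¹², r¹³, r¹⁴, r¹⁵, r¹⁶, r¹⁷, r¹⁸, r¹⁹, r²⁰, r²¹, r²²}.

Answer: {e, r, r², r³, r⁴, r⁵, r⁶, r⁷, r⁸, r⁹, r¹⁰, r¹¹, r¹², r¹³, r¹⁴, r¹⁵, r¹⁶, r¹⁷, r¹⁸, r¹⁹, r²⁰, r²¹, r²²}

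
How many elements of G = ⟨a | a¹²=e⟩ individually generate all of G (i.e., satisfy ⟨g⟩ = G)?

G is cyclic of order 12. An element generates G iff its order is 12, and a cyclic group of order 12 has exactly φ(12) = 4 such elements.

Answer: 4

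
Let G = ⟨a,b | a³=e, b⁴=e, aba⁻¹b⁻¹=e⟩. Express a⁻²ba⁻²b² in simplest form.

Multiply left to right, reducing at each step:
  a · b = ab
  (ab) · a⁻² = a²b
  (a²b) · b² = a²b³

Answer: a²b³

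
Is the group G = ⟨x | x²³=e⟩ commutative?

G has a single generator, so G is cyclic and hence abelian.

Answer: Yes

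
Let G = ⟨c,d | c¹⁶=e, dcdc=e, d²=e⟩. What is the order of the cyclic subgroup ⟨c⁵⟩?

|⟨c⁵⟩| equals the order of c⁵. Compute successive powers until reaching e:
  (c⁵)¹ = c⁵, (c⁵)² = c¹⁰, (c⁵)³ = c¹⁵, (c⁵)⁴ = c⁴, (c⁵)⁵ = c⁹, (c⁵)⁶ = c¹⁴, (c⁵)⁷ = c³, (c⁵)⁸ = c⁸, (c⁵)⁹ = c¹³, (c⁵)¹⁰ = c², (c⁵)¹¹ = c⁷, (c⁵)¹² = c¹², (c⁵)¹³ = c, (c⁵)¹⁴ = c⁶, (c⁵)¹⁵ = c¹¹, (c⁵)¹⁶ = e.
The smallest positive k with (c⁵)ᵏ = e is 16, so |⟨c⁵⟩| = 16.

Answer: 16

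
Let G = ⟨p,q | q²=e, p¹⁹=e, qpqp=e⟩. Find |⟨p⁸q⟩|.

|⟨p⁸q⟩| equals the order of p⁸q. Compute successive powers until reaching e:
  (p⁸q)¹ = p⁸q, (p⁸q)² = e.
The smallest positive k with (p⁸q)ᵏ = e is 2, so |⟨p⁸q⟩| = 2.

Answer: 2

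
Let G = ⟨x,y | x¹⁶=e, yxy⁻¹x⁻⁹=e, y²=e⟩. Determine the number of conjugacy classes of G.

The conjugacy classes (representative and size) are:
  [e] (size 1), [x⁹] (size 2), [x²] (size 1), [x³] (size 2), [x⁴] (size 1), [x¹³] (size 2), [x⁶] (size 1), [x¹⁵] (size 2), [x⁸] (size 1), [x¹⁰] (size 1), [x¹²] (size 1), [x¹⁴] (size 1), [y] (size 2), [xy] (size 2), [x²y] (size 2), [x¹¹y] (size 2), [x⁴y] (size 2), [x¹³y] (size 2), [x¹⁴y] (size 2), [x¹⁵y] (size 2).
Class equation: 1 + 2 + 1 + 2 + 1 + 2 + 1 + 2 + 1 + 1 + 1 + 1 + 2 + 2 + 2 + 2 + 2 + 2 + 2 + 2 = 32 = |G|. So G has 20 conjugacy classes.

Answer: 20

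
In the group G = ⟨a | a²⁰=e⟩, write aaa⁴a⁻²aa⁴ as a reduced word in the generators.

Multiply left to right, reducing at each step:
  a · a = a²
  (a²) · a⁴ = a⁶
  (a⁶) · a⁻² = a⁴
  (a⁴) · a = a⁵
  (a⁵) · a⁴ = a⁹

Answer: a⁹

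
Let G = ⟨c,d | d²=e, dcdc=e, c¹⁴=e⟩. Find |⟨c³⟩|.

|⟨c³⟩| equals the order of c³. Compute successive powers until reaching e:
  (c³)¹ = c³, (c³)² = c⁶, (c³)³ = c⁹, (c³)⁴ = c¹², (c³)⁵ = c, (c³)⁶ = c⁴, (c³)⁷ = c⁷, (c³)⁸ = c¹⁰, (c³)⁹ = c¹³, (c³)¹⁰ = c², (c³)¹¹ = c⁵, (c³)¹² = c⁸, (c³)¹³ = c¹¹, (c³)¹⁴ = e.
The smallest positive k with (c³)ᵏ = e is 14, so |⟨c³⟩| = 14.

Answer: 14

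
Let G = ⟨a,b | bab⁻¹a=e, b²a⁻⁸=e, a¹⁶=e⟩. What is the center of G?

An element z ∈ Z(G) iff z commutes with every generator.
For example a⁸ is central: (a⁸)·a = a⁹ = a·(a⁸); (a⁸)·b = b⁻¹ = b·(a⁸).
Whereas a ∉ Z(G) since a·b = ab ≠ a⁷b⁻¹ = b·a.
Checking each of the 32 elements this way gives Z(G) = {e, a⁸}, of order 2.

Answer: {e, a⁸}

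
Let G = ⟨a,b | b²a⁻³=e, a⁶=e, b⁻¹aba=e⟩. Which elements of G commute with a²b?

⟨a²b⟩ ⊆ C_G(a²b) since powers of a²b commute with a²b; so |C_G(a²b)| ≥ |⟨a²b⟩| = 4.
By orbit–stabilizer, |C_G(a²b)| = |G| / |conj. class of a²b| = 12 / 3 = 4.
The 4 elements commuting with a²b are {e, a³, a²b, a²b⁻¹}.

Answer: {e, a³, a²b, a²b⁻¹}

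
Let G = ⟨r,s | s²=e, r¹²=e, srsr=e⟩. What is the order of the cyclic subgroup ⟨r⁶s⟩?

|⟨r⁶s⟩| equals the order of r⁶s. Compute successive powers until reaching e:
  (r⁶s)¹ = r⁶s, (r⁶s)² = e.
The smallest positive k with (r⁶s)ᵏ = e is 2, so |⟨r⁶s⟩| = 2.

Answer: 2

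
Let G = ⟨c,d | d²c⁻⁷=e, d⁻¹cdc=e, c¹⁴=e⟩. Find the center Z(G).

An element z ∈ Z(G) iff z commutes with every generator.
For example c⁷ is central: (c⁷)·c = c⁸ = c·(c⁷); (c⁷)·d = d⁻¹ = d·(c⁷).
Whereas c ∉ Z(G) since c·d = cd ≠ c⁶d⁻¹ = d·c.
Checking each of the 28 elements this way gives Z(G) = {e, c⁷}, of order 2.

Answer: {e, c⁷}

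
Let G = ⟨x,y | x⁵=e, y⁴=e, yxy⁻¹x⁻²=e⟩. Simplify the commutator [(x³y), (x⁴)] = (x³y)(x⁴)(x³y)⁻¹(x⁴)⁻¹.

[(x³y), (x⁴)] = (x³y)·(x⁴)·(x³y)⁻¹·(x⁴)⁻¹.
  (x³y) · (x⁴) = xy
  (xy) · (xy³) = x³
  (x³) · x = x⁴

Answer: x⁴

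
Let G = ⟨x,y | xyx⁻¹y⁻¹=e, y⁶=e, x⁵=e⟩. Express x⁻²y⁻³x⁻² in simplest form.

Multiply left to right, reducing at each step:
  (x³) · y⁻³ = x³y³
  (x³y³) · x⁻² = xy³

Answer: xy³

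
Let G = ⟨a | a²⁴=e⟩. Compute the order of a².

Compute successive powers until reaching e:
  (a²)¹ = a², (a²)² = a⁴, (a²)³ = a⁶, (a²)⁴ = a⁸, (a²)⁵ = a¹⁰, (a²)⁶ = a¹², (a²)⁷ = a¹⁴, (a²)⁸ = a¹⁶, (a²)⁹ = a¹⁸, (a²)¹⁰ = a²⁰, (a²)¹¹ = a²², (a²)¹² = e.
The smallest positive k with (a²)ᵏ = e is 12.

Answer: 12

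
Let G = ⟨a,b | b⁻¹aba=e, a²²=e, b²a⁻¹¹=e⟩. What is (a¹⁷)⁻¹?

The order of (a¹⁷) is 22 (smallest k with (a¹⁷)ᵏ = e), so (a¹⁷)⁻¹ = (a¹⁷)²¹ = a⁵.
Check: (a¹⁷) · (a⁵) → (a¹⁷) · a⁵ = e, giving e as required.

Answer: a⁵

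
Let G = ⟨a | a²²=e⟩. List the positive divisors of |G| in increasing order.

|G| = 22 = 2 · 11. By Lagrange's theorem the order of any subgroup divides 22; the divisors of 22 are 1, 2, 11, 22.

Answer: 1, 2, 11, 22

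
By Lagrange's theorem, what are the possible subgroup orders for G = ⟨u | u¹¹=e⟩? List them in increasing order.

|G| = 11 = 11. By Lagrange's theorem the order of any subgroup divides 11; the divisors of 11 are 1, 11.

Answer: 1, 11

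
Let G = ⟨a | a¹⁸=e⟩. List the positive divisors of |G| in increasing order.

|G| = 18 = 2 · 3². By Lagrange's theorem the order of any subgroup divides 18; the divisors of 18 are 1, 2, 3, 6, 9, 18.

Answer: 1, 2, 3, 6, 9, 18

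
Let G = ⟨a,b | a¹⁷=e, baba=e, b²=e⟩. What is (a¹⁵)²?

Compute successive powers of (a¹⁵), reducing at each step:
  (a¹⁵)²: (a¹⁵) · a¹⁵ = a¹³

Answer: a¹³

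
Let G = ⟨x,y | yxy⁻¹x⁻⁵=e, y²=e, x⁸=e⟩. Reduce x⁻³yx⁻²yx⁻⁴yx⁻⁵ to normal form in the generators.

Multiply left to right, reducing at each step:
  (x⁵) · y = x⁵y
  (x⁵y) · x⁻² = x³y
  (x³y) · y = x³
  (x³) · x⁻⁴ = x⁷
  (x⁷) · y = x⁷y
  (x⁷y) · x⁻⁵ = x⁶y

Answer: x⁶y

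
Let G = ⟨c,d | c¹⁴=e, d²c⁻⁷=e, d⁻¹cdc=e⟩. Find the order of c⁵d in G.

Compute successive powers until reaching e:
  (c⁵d)¹ = c⁵d, (c⁵d)² = c⁷, (c⁵d)³ = c⁵d⁻¹, (c⁵d)⁴ = e.
The smallest positive k with (c⁵d)ᵏ = e is 4.

Answer: 4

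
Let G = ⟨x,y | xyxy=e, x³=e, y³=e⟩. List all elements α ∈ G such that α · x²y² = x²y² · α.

⟨x²y²⟩ ⊆ C_G(x²y²) since powers of x²y² commute with x²y²; so |C_G(x²y²)| ≥ |⟨x²y²⟩| = 2.
By orbit–stabilizer, |C_G(x²y²)| = |G| / |conj. class of x²y²| = 12 / 3 = 4.
The 4 elements commuting with x²y² are {e, xy, x²y², xy²x}.

Answer: {e, xy, x²y², xy²x}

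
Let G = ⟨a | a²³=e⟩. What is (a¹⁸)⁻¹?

The order of (a¹⁸) is 23 (smallest k with (a¹⁸)ᵏ = e), so (a¹⁸)⁻¹ = (a¹⁸)²² = a⁵.
Check: (a¹⁸) · (a⁵) → (a¹⁸) · a⁵ = e, giving e as required.

Answer: a⁵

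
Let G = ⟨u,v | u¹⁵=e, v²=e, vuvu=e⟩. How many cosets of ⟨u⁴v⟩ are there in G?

First find ord(u⁴v) by computing successive powers:
  (u⁴v)¹ = u⁴v, (u⁴v)² = e.
So |⟨u⁴v⟩| = ord(u⁴v) = 2. With |G| = 30, by Lagrange [G : ⟨u⁴v⟩] = 30/2 = 15.

Answer: 15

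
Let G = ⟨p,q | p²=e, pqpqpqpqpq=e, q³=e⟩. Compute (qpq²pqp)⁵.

Compute successive powers of (qpq²pqp), reducing at each step:
  (qpq²pqp)²: (qpq²pqp) · q = qpq²pqpq;   (qpq²pqpq) · p = qpqpq²pq²;   (qpqpq²pq²) · q² = qpqpq²pq;   (qpqpq²pq) · p = pq²pqpq²pq²;   (pq²pqpq²pq²) · q = pq²pqpq²p;   (pq²pqpq²p) · p = pq²pqpq²
  (qpq²pqp)³: (pq²pqpq²) · q = pq²pqp;   (pq²pqp) · p = pq²pq;   (pq²pq) · q² = pq²p;   (pq²p) · p = pq²;   (pq²) · q = p;   p · p = e
  (qpq²pqp)⁴: e · q = q;   q · p = qp;   (qp) · q² = qpq²;   (qpq²) · p = qpq²p;   (qpq²p) · q = qpq²pq;   (qpq²pq) · p = qpq²pqp
  (qpq²pqp)⁵: (qpq²pqp) · q = qpq²pqpq;   (qpq²pqpq) · p = qpqpq²pq²;   (qpqpq²pq²) · q² = qpqpq²pq;   (qpqpq²pq) · p = pq²pqpq²pq²;   (pq²pqpq²pq²) · q = pq²pqpq²p;   (pq²pqpq²p) · p = pq²pqpq²

Answer: pq²pqpq²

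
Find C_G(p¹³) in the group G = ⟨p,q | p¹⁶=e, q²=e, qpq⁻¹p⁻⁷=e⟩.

⟨p¹³⟩ ⊆ C_G(p¹³) since powers of p¹³ commute with p¹³; so |C_G(p¹³)| ≥ |⟨p¹³⟩| = 16.
By orbit–stabilizer, |C_G(p¹³)| = |G| / |conj. class of p¹³| = 32 / 2 = 16.
The 16 elements commuting with p¹³ are {e, p, p², p³, p⁴, p⁵, p⁶, p⁷, p⁸, p⁹, p¹⁰, p¹¹, p¹², p¹³, p¹⁴, p¹⁵}.

Answer: {e, p, p², p³, p⁴, p⁵, p⁶, p⁷, p⁸, p⁹, p¹⁰, p¹¹, p¹², p¹³, p¹⁴, p¹⁵}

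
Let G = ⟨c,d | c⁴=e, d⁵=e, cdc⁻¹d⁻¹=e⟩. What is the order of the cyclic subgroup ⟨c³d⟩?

|⟨c³d⟩| equals the order of c³d. Compute successive powers until reaching e:
  (c³d)¹ = c³d, (c³d)² = c²d², (c³d)³ = cd³, (c³d)⁴ = d⁴, (c³d)⁵ = c³, (c³d)⁶ = c²d, (c³d)⁷ = cd², (c³d)⁸ = d³, (c³d)⁹ = c³d⁴, (c³d)¹⁰ = c², (c³d)¹¹ = cd, (c³d)¹² = d², (c³d)¹³ = c³d³, (c³d)¹⁴ = c²d⁴, (c³d)¹⁵ = c, (c³d)¹⁶ = d, (c³d)¹⁷ = c³d², (c³d)¹⁸ = c²d³, (c³d)¹⁹ = cd⁴, (c³d)²⁰ = e.
The smallest positive k with (c³d)ᵏ = e is 20, so |⟨c³d⟩| = 20.

Answer: 20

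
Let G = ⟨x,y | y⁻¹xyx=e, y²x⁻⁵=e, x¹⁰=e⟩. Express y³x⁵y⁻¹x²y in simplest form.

Multiply left to right, reducing at each step:
  (y⁻¹) · x⁵ = y
  y · y⁻¹ = e
  e · x² = x²
  (x²) · y = x²y

Answer: x²y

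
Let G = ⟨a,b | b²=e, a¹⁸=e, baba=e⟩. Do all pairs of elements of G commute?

a·b = ab but b·a = a¹⁷b, so a·b ≠ b·a and G is not abelian.

Answer: No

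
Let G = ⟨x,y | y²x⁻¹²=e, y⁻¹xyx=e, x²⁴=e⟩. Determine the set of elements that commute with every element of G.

An element z ∈ Z(G) iff z commutes with every generator.
For example x¹² is central: (x¹²)·x = x¹³ = x·(x¹²); (x¹²)·y = y⁻¹ = y·(x¹²).
Whereas x ∉ Z(G) since x·y = xy ≠ x¹¹y⁻¹ = y·x.
Checking each of the 48 elements this way gives Z(G) = {e, x¹²}, of order 2.

Answer: {e, x¹²}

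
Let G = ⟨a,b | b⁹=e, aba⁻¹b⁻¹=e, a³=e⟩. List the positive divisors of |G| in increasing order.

|G| = 27 = 3³. By Lagrange's theorem the order of any subgroup divides 27; the divisors of 27 are 1, 3, 9, 27.

Answer: 1, 3, 9, 27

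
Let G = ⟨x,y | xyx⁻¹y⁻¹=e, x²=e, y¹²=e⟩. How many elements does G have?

Enumerate words in the generators, reducing via the relations: the distinct elements are
  {e, x, y, xy, y², y³, y⁴, y⁵, y⁶, y⁷, y⁸, y⁹, xy², xy³, xy⁴, xy⁵, xy⁶, xy⁷, xy⁸, xy⁹, y¹¹, y¹⁰, xy¹¹, xy¹⁰}.
No further products give new elements, so |G| = 24.

Answer: 24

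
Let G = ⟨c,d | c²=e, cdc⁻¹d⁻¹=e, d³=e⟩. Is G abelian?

Each pair of generators commutes: c·d = cd = d·c. Since the generators pairwise commute, every element of G commutes with every other, so G is abelian.

Answer: Yes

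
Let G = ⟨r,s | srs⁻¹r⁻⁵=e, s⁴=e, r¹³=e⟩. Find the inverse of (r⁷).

The order of (r⁷) is 13 (smallest k with (r⁷)ᵏ = e), so (r⁷)⁻¹ = (r⁷)¹² = r⁶.
Check: (r⁷) · (r⁶) → (r⁷) · r⁶ = e, giving e as required.

Answer: r⁶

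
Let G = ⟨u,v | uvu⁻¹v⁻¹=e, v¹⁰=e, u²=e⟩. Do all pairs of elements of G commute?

Each pair of generators commutes: u·v = uv = v·u. Since the generators pairwise commute, every element of G commutes with every other, so G is abelian.

Answer: Yes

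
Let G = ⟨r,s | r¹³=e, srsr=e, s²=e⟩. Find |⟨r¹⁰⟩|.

|⟨r¹⁰⟩| equals the order of r¹⁰. Compute successive powers until reaching e:
  (r¹⁰)¹ = r¹⁰, (r¹⁰)² = r⁷, (r¹⁰)³ = r⁴, (r¹⁰)⁴ = r, (r¹⁰)⁵ = r¹¹, (r¹⁰)⁶ = r⁸, (r¹⁰)⁷ = r⁵, (r¹⁰)⁸ = r², (r¹⁰)⁹ = r¹², (r¹⁰)¹⁰ = r⁹, (r¹⁰)¹¹ = r⁶, (r¹⁰)¹² = r³, (r¹⁰)¹³ = e.
The smallest positive k with (r¹⁰)ᵏ = e is 13, so |⟨r¹⁰⟩| = 13.

Answer: 13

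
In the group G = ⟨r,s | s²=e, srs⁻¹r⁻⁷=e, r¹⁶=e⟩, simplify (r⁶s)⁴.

Compute successive powers of (r⁶s), reducing at each step:
  (r⁶s)²: (r⁶s) · r⁶ = s;   s · s = e
  (r⁶s)³: e · r⁶ = r⁶;   (r⁶) · s = r⁶s
  (r⁶s)⁴: (r⁶s) · r⁶ = s;   s · s = e

Answer: e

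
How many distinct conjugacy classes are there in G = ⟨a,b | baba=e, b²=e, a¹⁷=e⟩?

The conjugacy classes (representative and size) are:
  [e] (size 1), [a¹⁶] (size 2), [a²] (size 2), [a³] (size 2), [a¹³] (size 2), [a¹²] (size 2), [a⁶] (size 2), [a¹⁰] (size 2), [a⁹] (size 2), [a⁷b] (size 17).
Class equation: 1 + 2 + 2 + 2 + 2 + 2 + 2 + 2 + 2 + 17 = 34 = |G|. So G has 10 conjugacy classes.

Answer: 10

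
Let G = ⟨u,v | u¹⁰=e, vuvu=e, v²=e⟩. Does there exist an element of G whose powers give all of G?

Every cyclic group is abelian. But u·v = uv while v·u = u⁹v, so u·v ≠ v·u and G is not abelian. Hence G is not cyclic.

Answer: No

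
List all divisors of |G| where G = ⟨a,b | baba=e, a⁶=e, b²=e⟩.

|G| = 12 = 2² · 3. By Lagrange's theorem the order of any subgroup divides 12; the divisors of 12 are 1, 2, 3, 4, 6, 12.

Answer: 1, 2, 3, 4, 6, 12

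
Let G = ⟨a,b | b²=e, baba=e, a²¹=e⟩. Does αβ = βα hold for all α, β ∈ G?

a·b = ab but b·a = a²⁰b, so a·b ≠ b·a and G is not abelian.

Answer: No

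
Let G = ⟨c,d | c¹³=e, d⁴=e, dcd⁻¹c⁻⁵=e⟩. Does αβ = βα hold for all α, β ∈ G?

c·d = cd but d·c = c⁵d, so c·d ≠ d·c and G is not abelian.

Answer: No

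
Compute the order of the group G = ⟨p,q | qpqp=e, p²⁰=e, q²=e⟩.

Enumerate words in the generators, reducing via the relations: the distinct elements are
  {e, p, q, pq, p², p³, p⁴, p⁵, p⁶, p⁷, p⁸, p⁹, p²q, p³q, p¹², p¹³, p¹¹, p¹⁰, p¹⁴, p¹⁵, p¹⁶, p¹⁷, p¹⁸, p¹⁹, p⁴q, p⁵q, p⁶q, p⁷q, p⁸q, p⁹q, p¹²q, p¹³q, p¹¹q, p¹⁰q, p¹⁴q, p¹⁵q, p¹⁶q, p¹⁷q, p¹⁸q, p¹⁹q}.
No further products give new elements, so |G| = 40.

Answer: 40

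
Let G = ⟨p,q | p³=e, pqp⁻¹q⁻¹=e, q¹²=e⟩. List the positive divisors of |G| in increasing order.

|G| = 36 = 2² · 3². By Lagrange's theorem the order of any subgroup divides 36; the divisors of 36 are 1, 2, 3, 4, 6, 9, 12, 18, 36.

Answer: 1, 2, 3, 4, 6, 9, 12, 18, 36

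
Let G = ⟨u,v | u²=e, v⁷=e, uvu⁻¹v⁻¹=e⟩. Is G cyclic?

|G| = 14. The element uv has order 14 (its powers give 14 distinct elements), so ⟨uv⟩ = G and G is cyclic.

Answer: Yes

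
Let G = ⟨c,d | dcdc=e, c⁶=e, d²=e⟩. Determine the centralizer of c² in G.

⟨c²⟩ ⊆ C_G(c²) since powers of c² commute with c²; so |C_G(c²)| ≥ |⟨c²⟩| = 3.
By orbit–stabilizer, |C_G(c²)| = |G| / |conj. class of c²| = 12 / 2 = 6.
The 6 elements commuting with c² are {e, c, c², c³, c⁴, c⁵}.

Answer: {e, c, c², c³, c⁴, c⁵}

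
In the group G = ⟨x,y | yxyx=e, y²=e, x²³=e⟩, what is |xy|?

Compute successive powers until reaching e:
  (xy)¹ = xy, (xy)² = e.
The smallest positive k with (xy)ᵏ = e is 2.

Answer: 2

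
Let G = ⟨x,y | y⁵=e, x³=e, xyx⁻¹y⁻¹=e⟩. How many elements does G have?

Enumerate words in the generators, reducing via the relations: the distinct elements are
  {e, x, y, xy, x², y², y³, y⁴, xy², xy³, xy⁴, x²y, x²y², x²y³, x²y⁴}.
No further products give new elements, so |G| = 15.

Answer: 15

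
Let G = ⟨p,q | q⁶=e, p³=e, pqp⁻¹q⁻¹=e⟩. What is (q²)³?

Compute successive powers of (q²), reducing at each step:
  (q²)²: (q²) · q² = q⁴
  (q²)³: (q⁴) · q² = e

Answer: e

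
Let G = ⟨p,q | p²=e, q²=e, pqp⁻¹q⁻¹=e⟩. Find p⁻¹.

The order of p is 2 (smallest k with pᵏ = e), so p⁻¹ = p¹ = p.
Check: p · p → p · p = e, giving e as required.

Answer: p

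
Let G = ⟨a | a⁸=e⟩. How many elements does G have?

G is generated by a single element, so G is cyclic. The relator gives a⁸ = e and no smaller power is forced to be e, so the 8 powers {a, e, a², a³, a⁴, a⁵, a⁶, a⁷} are distinct. Hence |G| = 8.

Answer: 8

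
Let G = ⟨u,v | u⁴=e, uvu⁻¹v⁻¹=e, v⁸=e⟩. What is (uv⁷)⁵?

Compute successive powers of (uv⁷), reducing at each step:
  (uv⁷)²: (uv⁷) · u = u²v⁷;   (u²v⁷) · v⁷ = u²v⁶
  (uv⁷)³: (u²v⁶) · u = u³v⁶;   (u³v⁶) · v⁷ = u³v⁵
  (uv⁷)⁴: (u³v⁵) · u = v⁵;   (v⁵) · v⁷ = v⁴
  (uv⁷)⁵: (v⁴) · u = uv⁴;   (uv⁴) · v⁷ = uv³

Answer: uv³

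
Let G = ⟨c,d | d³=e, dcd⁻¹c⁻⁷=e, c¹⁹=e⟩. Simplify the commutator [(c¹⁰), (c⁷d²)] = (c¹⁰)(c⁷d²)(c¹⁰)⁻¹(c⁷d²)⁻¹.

[(c¹⁰), (c⁷d²)] = (c¹⁰)·(c⁷d²)·(c¹⁰)⁻¹·(c⁷d²)⁻¹.
  (c¹⁰) · (c⁷d²) = c¹⁷d²
  (c¹⁷d²) · (c⁹) = c²d²
  (c²d²) · (c⁸d) = c¹⁴

Answer: c¹⁴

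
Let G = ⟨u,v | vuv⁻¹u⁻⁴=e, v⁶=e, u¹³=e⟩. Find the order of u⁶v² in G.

Compute successive powers until reaching e:
  (u⁶v²)¹ = u⁶v², (u⁶v²)² = u¹¹v⁴, (u⁶v²)³ = e.
The smallest positive k with (u⁶v²)ᵏ = e is 3.

Answer: 3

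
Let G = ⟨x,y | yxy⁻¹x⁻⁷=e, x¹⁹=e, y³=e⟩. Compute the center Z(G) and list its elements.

An element z ∈ Z(G) iff z commutes with every generator.
For example e is central: e·x = x = x·e; e·y = y = y·e.
Whereas x ∉ Z(G) since x·y = xy ≠ x⁷y = y·x.
Checking each of the 57 elements this way gives Z(G) = {e}, of order 1.

Answer: {e}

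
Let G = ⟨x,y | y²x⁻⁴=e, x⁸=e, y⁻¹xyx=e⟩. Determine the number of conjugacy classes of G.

The conjugacy classes (representative and size) are:
  [e] (size 1), [x⁷] (size 2), [x⁶] (size 2), [x³] (size 2), [x⁴] (size 1), [x²y⁻¹] (size 4), [x³y⁻¹] (size 4).
Class equation: 1 + 2 + 2 + 2 + 1 + 4 + 4 = 16 = |G|. So G has 7 conjugacy classes.

Answer: 7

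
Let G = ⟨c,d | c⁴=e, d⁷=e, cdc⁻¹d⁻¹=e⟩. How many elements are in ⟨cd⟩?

|⟨cd⟩| equals the order of cd. Compute successive powers until reaching e:
  (cd)¹ = cd, (cd)² = c²d², (cd)³ = c³d³, (cd)⁴ = d⁴, (cd)⁵ = cd⁵, (cd)⁶ = c²d⁶, (cd)⁷ = c³, (cd)⁸ = d, (cd)⁹ = cd², (cd)¹⁰ = c²d³, (cd)¹¹ = c³d⁴, (cd)¹² = d⁵, (cd)¹³ = cd⁶, (cd)¹⁴ = c², (cd)¹⁵ = c³d, (cd)¹⁶ = d², (cd)¹⁷ = cd³, (cd)¹⁸ = c²d⁴, (cd)¹⁹ = c³d⁵, (cd)²⁰ = d⁶, (cd)²¹ = c, (cd)²² = c²d, (cd)²³ = c³d², (cd)²⁴ = d³, (cd)²⁵ = cd⁴, (cd)²⁶ = c²d⁵, (cd)²⁷ = c³d⁶, (cd)²⁸ = e.
The smallest positive k with (cd)ᵏ = e is 28, so |⟨cd⟩| = 28.

Answer: 28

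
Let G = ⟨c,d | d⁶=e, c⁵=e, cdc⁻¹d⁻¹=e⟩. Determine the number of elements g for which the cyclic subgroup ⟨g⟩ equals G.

G is cyclic of order 30. An element generates G iff its order is 30, and a cyclic group of order 30 has exactly φ(30) = 8 such elements.

Answer: 8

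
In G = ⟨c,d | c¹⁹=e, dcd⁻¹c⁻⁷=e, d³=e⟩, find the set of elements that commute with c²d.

⟨c²d⟩ ⊆ C_G(c²d) since powers of c²d commute with c²d; so |C_G(c²d)| ≥ |⟨c²d⟩| = 3.
By orbit–stabilizer, |C_G(c²d)| = |G| / |conj. class of c²d| = 57 / 19 = 3.
The 3 elements commuting with c²d are {e, c²d, c¹⁶d²}.

Answer: {e, c²d, c¹⁶d²}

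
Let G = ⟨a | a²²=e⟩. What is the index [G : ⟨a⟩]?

First find ord(a) by computing successive powers:
  a¹ = a, a² = a², a³ = a³, a⁴ = a⁴, a⁵ = a⁵, a⁶ = a⁶, a⁷ = a⁷, a⁸ = a⁸, a⁹ = a⁹, a¹⁰ = a¹⁰, a¹¹ = a¹¹, a¹² = a¹², a¹³ = a¹³, a¹⁴ = a¹⁴, a¹⁵ = a¹⁵, a¹⁶ = a¹⁶, a¹⁷ = a¹⁷, a¹⁸ = a¹⁸, a¹⁹ = a¹⁹, a²⁰ = a²⁰, a²¹ = a²¹, a²² = e.
So |⟨a⟩| = ord(a) = 22. With |G| = 22, by Lagrange [G : ⟨a⟩] = 22/22 = 1.

Answer: 1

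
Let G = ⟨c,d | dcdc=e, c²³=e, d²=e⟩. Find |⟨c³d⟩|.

|⟨c³d⟩| equals the order of c³d. Compute successive powers until reaching e:
  (c³d)¹ = c³d, (c³d)² = e.
The smallest positive k with (c³d)ᵏ = e is 2, so |⟨c³d⟩| = 2.

Answer: 2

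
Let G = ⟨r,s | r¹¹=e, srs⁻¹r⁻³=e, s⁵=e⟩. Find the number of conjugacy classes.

The conjugacy classes (representative and size) are:
  [e] (size 1), [r³] (size 5), [r⁶] (size 5), [r⁷s] (size 11), [r⁹s²] (size 11), [r⁷s³] (size 11), [r⁷s⁴] (size 11).
Class equation: 1 + 5 + 5 + 11 + 11 + 11 + 11 = 55 = |G|. So G has 7 conjugacy classes.

Answer: 7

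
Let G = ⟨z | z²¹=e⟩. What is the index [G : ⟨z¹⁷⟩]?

First find ord(z¹⁷) by computing successive powers:
  (z¹⁷)¹ = z¹⁷, (z¹⁷)² = z¹³, (z¹⁷)³ = z⁹, (z¹⁷)⁴ = z⁵, (z¹⁷)⁵ = z, (z¹⁷)⁶ = z¹⁸, (z¹⁷)⁷ = z¹⁴, (z¹⁷)⁸ = z¹⁰, (z¹⁷)⁹ = z⁶, (z¹⁷)¹⁰ = z², (z¹⁷)¹¹ = z¹⁹, (z¹⁷)¹² = z¹⁵, (z¹⁷)¹³ = z¹¹, (z¹⁷)¹⁴ = z⁷, (z¹⁷)¹⁵ = z³, (z¹⁷)¹⁶ = z²⁰, (z¹⁷)¹⁷ = z¹⁶, (z¹⁷)¹⁸ = z¹², (z¹⁷)¹⁹ = z⁸, (z¹⁷)²⁰ = z⁴, (z¹⁷)²¹ = e.
So |⟨z¹⁷⟩| = ord(z¹⁷) = 21. With |G| = 21, by Lagrange [G : ⟨z¹⁷⟩] = 21/21 = 1.

Answer: 1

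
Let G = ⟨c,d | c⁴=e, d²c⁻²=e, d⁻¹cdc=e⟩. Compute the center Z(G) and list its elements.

An element z ∈ Z(G) iff z commutes with every generator.
For example c² is central: (c²)·c = c³ = c·(c²); (c²)·d = d⁻¹ = d·(c²).
Whereas c ∉ Z(G) since c·d = cd ≠ cd⁻¹ = d·c.
Checking each of the 8 elements this way gives Z(G) = {e, c²}, of order 2.

Answer: {e, c²}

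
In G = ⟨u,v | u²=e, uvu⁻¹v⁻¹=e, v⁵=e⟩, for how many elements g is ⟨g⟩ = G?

G is cyclic of order 10. An element generates G iff its order is 10, and a cyclic group of order 10 has exactly φ(10) = 4 such elements.

Answer: 4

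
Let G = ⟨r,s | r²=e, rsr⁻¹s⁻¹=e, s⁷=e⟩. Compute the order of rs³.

Compute successive powers until reaching e:
  (rs³)¹ = rs³, (rs³)² = s⁶, (rs³)³ = rs², (rs³)⁴ = s⁵, (rs³)⁵ = rs, (rs³)⁶ = s⁴, (rs³)⁷ = r, (rs³)⁸ = s³, (rs³)⁹ = rs⁶, (rs³)¹⁰ = s², (rs³)¹¹ = rs⁵, (rs³)¹² = s, (rs³)¹³ = rs⁴, (rs³)¹⁴ = e.
The smallest positive k with (rs³)ᵏ = e is 14.

Answer: 14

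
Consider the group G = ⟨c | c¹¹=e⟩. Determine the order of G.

G is generated by a single element, so G is cyclic. The relator gives c¹¹ = e and no smaller power is forced to be e, so the 11 powers {c, e, c², c³, c⁴, c⁵, c⁶, c⁷, c⁸, c⁹, c¹⁰} are distinct. Hence |G| = 11.

Answer: 11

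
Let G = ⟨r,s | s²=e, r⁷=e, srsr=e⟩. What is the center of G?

An element z ∈ Z(G) iff z commutes with every generator.
For example e is central: e·r = r = r·e; e·s = s = s·e.
Whereas r ∉ Z(G) since r·s = rs ≠ r⁶s = s·r.
Checking each of the 14 elements this way gives Z(G) = {e}, of order 1.

Answer: {e}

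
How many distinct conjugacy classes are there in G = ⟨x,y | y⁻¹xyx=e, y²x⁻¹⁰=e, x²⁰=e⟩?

The conjugacy classes (representative and size) are:
  [e] (size 1), [x] (size 2), [x²] (size 2), [x³] (size 2), [x⁴] (size 2), [x⁵] (size 2), [x¹⁴] (size 2), [x⁷] (size 2), [x⁸] (size 2), [x¹¹] (size 2), [x¹⁰] (size 1), [x²y⁻¹] (size 10), [x⁹y] (size 10).
Class equation: 1 + 2 + 2 + 2 + 2 + 2 + 2 + 2 + 2 + 2 + 1 + 10 + 10 = 40 = |G|. So G has 13 conjugacy classes.

Answer: 13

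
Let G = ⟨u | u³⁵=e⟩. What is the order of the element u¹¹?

Compute successive powers until reaching e:
  (u¹¹)¹ = u¹¹, (u¹¹)² = u²², (u¹¹)³ = u³³, (u¹¹)⁴ = u⁹, (u¹¹)⁵ = u²⁰, (u¹¹)⁶ = u³¹, (u¹¹)⁷ = u⁷, (u¹¹)⁸ = u¹⁸, (u¹¹)⁹ = u²⁹, (u¹¹)¹⁰ = u⁵, (u¹¹)¹¹ = u¹⁶, (u¹¹)¹² = u²⁷, (u¹¹)¹³ = u³, (u¹¹)¹⁴ = u¹⁴, (u¹¹)¹⁵ = u²⁵, (u¹¹)¹⁶ = u, (u¹¹)¹⁷ = u¹², (u¹¹)¹⁸ = u²³, (u¹¹)¹⁹ = u³⁴, (u¹¹)²⁰ = u¹⁰, (u¹¹)²¹ = u²¹, (u¹¹)²² = u³², (u¹¹)²³ = u⁸, (u¹¹)²⁴ = u¹⁹, (u¹¹)²⁵ = u³⁰, (u¹¹)²⁶ = u⁶, (u¹¹)²⁷ = u¹⁷, (u¹¹)²⁸ = u²⁸, (u¹¹)²⁹ = u⁴, (u¹¹)³⁰ = u¹⁵, (u¹¹)³¹ = u²⁶, (u¹¹)³² = u², (u¹¹)³³ = u¹³, (u¹¹)³⁴ = u²⁴, (u¹¹)³⁵ = e.
The smallest positive k with (u¹¹)ᵏ = e is 35.

Answer: 35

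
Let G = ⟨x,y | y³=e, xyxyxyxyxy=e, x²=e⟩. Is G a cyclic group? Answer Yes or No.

Every cyclic group is abelian. But x·y = xy while y·x = yx, so x·y ≠ y·x and G is not abelian. Hence G is not cyclic.

Answer: No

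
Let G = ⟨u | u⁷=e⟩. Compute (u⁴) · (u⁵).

Compute (u⁴) · (u⁵) by multiplying left to right and reducing via the relations at each step:
  (u⁴) · u⁵ = u²

Answer: u²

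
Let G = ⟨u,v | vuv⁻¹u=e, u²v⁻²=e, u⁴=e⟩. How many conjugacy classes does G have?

The conjugacy classes (representative and size) are:
  [e] (size 1), [u³] (size 2), [u²] (size 1), [v⁻¹] (size 2), [uv] (size 2).
Class equation: 1 + 2 + 1 + 2 + 2 = 8 = |G|. So G has 5 conjugacy classes.

Answer: 5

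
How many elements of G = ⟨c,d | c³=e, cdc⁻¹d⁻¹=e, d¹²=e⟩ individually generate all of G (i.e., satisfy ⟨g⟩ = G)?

⟨g⟩ = G would require ord(g) = |G| = 36, but the maximum element order in G is 12 < 36. So G is not cyclic and no single element generates it: the count is 0.

Answer: 0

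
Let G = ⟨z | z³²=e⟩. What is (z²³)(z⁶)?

Compute (z²³) · (z⁶) by multiplying left to right and reducing via the relations at each step:
  (z²³) · z⁶ = z²⁹

Answer: z²⁹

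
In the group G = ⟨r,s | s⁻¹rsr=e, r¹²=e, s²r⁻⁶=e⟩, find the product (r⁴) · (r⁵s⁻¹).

Compute (r⁴) · (r⁵s⁻¹) by multiplying left to right and reducing via the relations at each step:
  (r⁴) · r⁵ = r⁹
  (r⁹) · s⁻¹ = r³s

Answer: r³s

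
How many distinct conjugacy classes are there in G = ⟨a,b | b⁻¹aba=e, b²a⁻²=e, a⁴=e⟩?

The conjugacy classes (representative and size) are:
  [e] (size 1), [a³] (size 2), [a²] (size 1), [b⁻¹] (size 2), [ab⁻¹] (size 2).
Class equation: 1 + 2 + 1 + 2 + 2 = 8 = |G|. So G has 5 conjugacy classes.

Answer: 5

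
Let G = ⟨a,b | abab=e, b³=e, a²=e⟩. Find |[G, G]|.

G' = [G, G] is generated by all commutators. The generator-pair commutators are: [a, b] = b.
The subgroup they normally generate is {e, b, b²}, of order 3.
Check: |G/G'| = 6/3 = 2 is the order of the abelianisation.

Answer: 3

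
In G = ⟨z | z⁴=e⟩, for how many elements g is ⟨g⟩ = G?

G is cyclic of order 4. An element generates G iff its order is 4, and a cyclic group of order 4 has exactly φ(4) = 2 such elements.

Answer: 2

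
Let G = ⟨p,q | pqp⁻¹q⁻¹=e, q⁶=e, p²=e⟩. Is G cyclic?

|G| = 12, but the maximum element order in G is 6 < 12. No single element generates all of G, so G is not cyclic.

Answer: No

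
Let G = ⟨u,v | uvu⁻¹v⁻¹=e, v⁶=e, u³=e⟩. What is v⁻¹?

The order of v is 6 (smallest k with vᵏ = e), so v⁻¹ = v⁵ = v⁵.
Check: v · (v⁵) → v · v⁵ = e, giving e as required.

Answer: v⁵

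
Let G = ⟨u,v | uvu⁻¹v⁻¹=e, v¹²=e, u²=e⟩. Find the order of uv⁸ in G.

Compute successive powers until reaching e:
  (uv⁸)¹ = uv⁸, (uv⁸)² = v⁴, (uv⁸)³ = u, (uv⁸)⁴ = v⁸, (uv⁸)⁵ = uv⁴, (uv⁸)⁶ = e.
The smallest positive k with (uv⁸)ᵏ = e is 6.

Answer: 6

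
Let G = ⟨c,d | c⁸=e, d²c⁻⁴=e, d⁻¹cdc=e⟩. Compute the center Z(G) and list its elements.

An element z ∈ Z(G) iff z commutes with every generator.
For example c⁴ is central: (c⁴)·c = c⁵ = c·(c⁴); (c⁴)·d = d⁻¹ = d·(c⁴).
Whereas c ∉ Z(G) since c·d = cd ≠ c³d⁻¹ = d·c.
Checking each of the 16 elements this way gives Z(G) = {e, c⁴}, of order 2.

Answer: {e, c⁴}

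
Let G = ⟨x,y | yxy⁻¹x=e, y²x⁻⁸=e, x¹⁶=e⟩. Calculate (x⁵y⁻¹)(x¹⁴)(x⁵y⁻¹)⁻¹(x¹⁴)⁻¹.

[(x⁵y⁻¹), (x¹⁴)] = (x⁵y⁻¹)·(x¹⁴)·(x⁵y⁻¹)⁻¹·(x¹⁴)⁻¹.
  (x⁵y⁻¹) · (x¹⁴) = x⁷y⁻¹
  (x⁷y⁻¹) · (x⁵y) = x²
  (x²) · (x²) = x⁴

Answer: x⁴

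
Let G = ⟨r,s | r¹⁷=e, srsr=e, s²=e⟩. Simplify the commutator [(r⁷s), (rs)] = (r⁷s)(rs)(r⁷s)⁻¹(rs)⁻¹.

[(r⁷s), (rs)] = (r⁷s)·(rs)·(r⁷s)⁻¹·(rs)⁻¹.
  (r⁷s) · (rs) = r⁶
  (r⁶) · (r⁷s) = r¹³s
  (r¹³s) · (rs) = r¹²

Answer: r¹²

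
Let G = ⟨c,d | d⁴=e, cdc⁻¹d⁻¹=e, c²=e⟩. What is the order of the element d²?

Compute successive powers until reaching e:
  (d²)¹ = d², (d²)² = e.
The smallest positive k with (d²)ᵏ = e is 2.

Answer: 2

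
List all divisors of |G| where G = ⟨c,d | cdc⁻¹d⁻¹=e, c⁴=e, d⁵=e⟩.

|G| = 20 = 2² · 5. By Lagrange's theorem the order of any subgroup divides 20; the divisors of 20 are 1, 2, 4, 5, 10, 20.

Answer: 1, 2, 4, 5, 10, 20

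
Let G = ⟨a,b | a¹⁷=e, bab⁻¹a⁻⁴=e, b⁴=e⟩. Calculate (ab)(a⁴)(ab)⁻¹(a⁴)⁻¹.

[(ab), (a⁴)] = (ab)·(a⁴)·(ab)⁻¹·(a⁴)⁻¹.
  (ab) · (a⁴) = b
  b · (a⁴b³) = a¹⁶
  (a¹⁶) · (a¹³) = a¹²

Answer: a¹²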